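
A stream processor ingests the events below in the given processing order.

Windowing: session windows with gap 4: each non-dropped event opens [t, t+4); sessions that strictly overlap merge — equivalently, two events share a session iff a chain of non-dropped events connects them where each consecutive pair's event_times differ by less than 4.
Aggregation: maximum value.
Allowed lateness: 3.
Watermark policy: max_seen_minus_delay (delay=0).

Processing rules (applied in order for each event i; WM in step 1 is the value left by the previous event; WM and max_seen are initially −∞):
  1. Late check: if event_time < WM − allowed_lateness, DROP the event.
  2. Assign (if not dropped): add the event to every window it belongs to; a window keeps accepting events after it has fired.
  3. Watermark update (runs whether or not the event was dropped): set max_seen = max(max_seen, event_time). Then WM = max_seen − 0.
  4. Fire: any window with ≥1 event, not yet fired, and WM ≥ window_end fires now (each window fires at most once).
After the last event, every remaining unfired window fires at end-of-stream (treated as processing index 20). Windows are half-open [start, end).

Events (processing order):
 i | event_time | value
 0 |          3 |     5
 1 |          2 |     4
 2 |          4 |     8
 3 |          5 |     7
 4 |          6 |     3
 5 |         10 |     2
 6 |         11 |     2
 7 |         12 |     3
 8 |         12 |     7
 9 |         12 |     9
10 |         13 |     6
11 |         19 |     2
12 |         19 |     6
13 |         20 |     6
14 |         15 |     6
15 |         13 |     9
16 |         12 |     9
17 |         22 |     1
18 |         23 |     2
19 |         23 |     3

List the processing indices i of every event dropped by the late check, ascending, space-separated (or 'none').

i=0 t=3 v=5: → [3,7); WM=3
i=1 t=2 v=4: → [2,7); WM=3
i=2 t=4 v=8: → [2,8); WM=4
i=3 t=5 v=7: → [2,9); WM=5
i=4 t=6 v=3: → [2,10); WM=6
i=5 t=10 v=2: → [10,14); WM=10
i=6 t=11 v=2: → [10,15); WM=11
i=7 t=12 v=3: → [10,16); WM=12
i=8 t=12 v=7: → [10,16); WM=12
i=9 t=12 v=9: → [10,16); WM=12
i=10 t=13 v=6: → [10,17); WM=13
i=11 t=19 v=2: → [19,23); WM=19
i=12 t=19 v=6: → [19,23); WM=19
i=13 t=20 v=6: → [19,24); WM=20
i=14 t=15 v=6: DROP (t<20-3); WM=20
i=15 t=13 v=9: DROP (t<20-3); WM=20
i=16 t=12 v=9: DROP (t<20-3); WM=20
i=17 t=22 v=1: → [19,26); WM=22
i=18 t=23 v=2: → [19,27); WM=23
i=19 t=23 v=3: → [19,27); WM=23

14 15 16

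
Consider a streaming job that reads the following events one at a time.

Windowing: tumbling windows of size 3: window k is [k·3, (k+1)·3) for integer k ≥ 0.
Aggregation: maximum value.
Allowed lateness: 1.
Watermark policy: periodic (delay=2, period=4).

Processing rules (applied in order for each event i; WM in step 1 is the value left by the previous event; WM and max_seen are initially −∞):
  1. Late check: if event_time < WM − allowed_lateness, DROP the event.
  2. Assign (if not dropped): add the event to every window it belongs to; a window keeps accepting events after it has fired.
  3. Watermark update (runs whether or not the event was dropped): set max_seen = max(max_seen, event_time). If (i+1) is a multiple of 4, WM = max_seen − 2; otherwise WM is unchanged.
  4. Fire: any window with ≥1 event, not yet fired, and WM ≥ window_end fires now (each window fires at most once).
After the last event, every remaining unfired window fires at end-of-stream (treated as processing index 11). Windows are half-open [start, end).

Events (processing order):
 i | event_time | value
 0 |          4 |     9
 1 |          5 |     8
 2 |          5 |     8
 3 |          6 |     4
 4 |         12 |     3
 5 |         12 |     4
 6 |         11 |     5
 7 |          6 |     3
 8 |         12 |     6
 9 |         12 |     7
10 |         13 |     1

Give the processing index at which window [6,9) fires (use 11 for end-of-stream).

i=0 t=4 v=9: → [3,6); WM=−∞
i=1 t=5 v=8: → [3,6); WM=−∞
i=2 t=5 v=8: → [3,6); WM=−∞
i=3 t=6 v=4: → [6,9); WM=4
i=4 t=12 v=3: → [12,15); WM=4
i=5 t=12 v=4: → [12,15); WM=4
i=6 t=11 v=5: → [9,12); WM=4
i=7 t=6 v=3: → [6,9); WM=10; [3,6) fires=9 [6,9) fires=4
i=8 t=12 v=6: → [12,15); WM=10
i=9 t=12 v=7: → [12,15); WM=10
i=10 t=13 v=1: → [12,15); WM=10

7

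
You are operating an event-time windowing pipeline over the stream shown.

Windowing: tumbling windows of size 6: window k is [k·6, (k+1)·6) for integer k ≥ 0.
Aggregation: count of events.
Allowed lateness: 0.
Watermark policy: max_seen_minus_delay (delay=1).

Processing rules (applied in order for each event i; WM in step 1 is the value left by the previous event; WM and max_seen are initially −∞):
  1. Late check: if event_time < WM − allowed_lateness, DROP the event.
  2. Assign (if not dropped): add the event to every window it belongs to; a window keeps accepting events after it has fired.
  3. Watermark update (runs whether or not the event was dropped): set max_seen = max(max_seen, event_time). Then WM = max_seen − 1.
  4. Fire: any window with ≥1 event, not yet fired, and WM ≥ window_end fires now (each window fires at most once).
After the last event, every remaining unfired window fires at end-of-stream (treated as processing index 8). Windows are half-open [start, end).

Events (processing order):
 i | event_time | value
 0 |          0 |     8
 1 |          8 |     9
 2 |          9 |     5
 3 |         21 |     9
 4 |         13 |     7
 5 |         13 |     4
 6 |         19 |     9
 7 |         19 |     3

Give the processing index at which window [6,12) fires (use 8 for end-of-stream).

i=0 t=0 v=8: → [0,6); WM=-1
i=1 t=8 v=9: → [6,12); WM=7; [0,6) fires=1
i=2 t=9 v=5: → [6,12); WM=8
i=3 t=21 v=9: → [18,24); WM=20; [6,12) fires=2
i=4 t=13 v=7: DROP (t<20-0); WM=20
i=5 t=13 v=4: DROP (t<20-0); WM=20
i=6 t=19 v=9: DROP (t<20-0); WM=20
i=7 t=19 v=3: DROP (t<20-0); WM=20

3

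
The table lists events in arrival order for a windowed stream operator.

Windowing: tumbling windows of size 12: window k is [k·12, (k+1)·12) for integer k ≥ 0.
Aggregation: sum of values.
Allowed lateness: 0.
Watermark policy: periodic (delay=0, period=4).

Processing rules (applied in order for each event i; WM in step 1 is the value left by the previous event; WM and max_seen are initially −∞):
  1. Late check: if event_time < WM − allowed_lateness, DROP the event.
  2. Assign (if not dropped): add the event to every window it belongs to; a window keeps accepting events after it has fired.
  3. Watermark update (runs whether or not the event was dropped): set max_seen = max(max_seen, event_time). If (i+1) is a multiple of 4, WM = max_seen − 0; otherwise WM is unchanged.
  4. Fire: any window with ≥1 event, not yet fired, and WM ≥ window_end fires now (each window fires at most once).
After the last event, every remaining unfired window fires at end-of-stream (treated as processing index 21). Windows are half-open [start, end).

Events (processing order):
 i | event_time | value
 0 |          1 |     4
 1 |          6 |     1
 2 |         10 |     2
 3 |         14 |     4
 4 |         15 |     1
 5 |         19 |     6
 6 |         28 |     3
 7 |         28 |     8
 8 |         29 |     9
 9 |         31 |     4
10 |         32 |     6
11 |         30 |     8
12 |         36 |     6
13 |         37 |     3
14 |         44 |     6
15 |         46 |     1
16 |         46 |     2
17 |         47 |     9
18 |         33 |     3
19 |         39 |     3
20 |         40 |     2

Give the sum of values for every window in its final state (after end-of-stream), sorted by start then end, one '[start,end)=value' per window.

i=0 t=1 v=4: → [0,12); WM=−∞
i=1 t=6 v=1: → [0,12); WM=−∞
i=2 t=10 v=2: → [0,12); WM=−∞
i=3 t=14 v=4: → [12,24); WM=14; [0,12) fires=7
i=4 t=15 v=1: → [12,24); WM=14
i=5 t=19 v=6: → [12,24); WM=14
i=6 t=28 v=3: → [24,36); WM=14
i=7 t=28 v=8: → [24,36); WM=28; [12,24) fires=11
i=8 t=29 v=9: → [24,36); WM=28
i=9 t=31 v=4: → [24,36); WM=28
i=10 t=32 v=6: → [24,36); WM=28
i=11 t=30 v=8: → [24,36); WM=32
i=12 t=36 v=6: → [36,48); WM=32
i=13 t=37 v=3: → [36,48); WM=32
i=14 t=44 v=6: → [36,48); WM=32
i=15 t=46 v=1: → [36,48); WM=46; [24,36) fires=38
i=16 t=46 v=2: → [36,48); WM=46
i=17 t=47 v=9: → [36,48); WM=46
i=18 t=33 v=3: DROP (t<46-0); WM=46
i=19 t=39 v=3: DROP (t<46-0); WM=47
i=20 t=40 v=2: DROP (t<47-0); WM=47

[0,12)=7 [12,24)=11 [24,36)=38 [36,48)=27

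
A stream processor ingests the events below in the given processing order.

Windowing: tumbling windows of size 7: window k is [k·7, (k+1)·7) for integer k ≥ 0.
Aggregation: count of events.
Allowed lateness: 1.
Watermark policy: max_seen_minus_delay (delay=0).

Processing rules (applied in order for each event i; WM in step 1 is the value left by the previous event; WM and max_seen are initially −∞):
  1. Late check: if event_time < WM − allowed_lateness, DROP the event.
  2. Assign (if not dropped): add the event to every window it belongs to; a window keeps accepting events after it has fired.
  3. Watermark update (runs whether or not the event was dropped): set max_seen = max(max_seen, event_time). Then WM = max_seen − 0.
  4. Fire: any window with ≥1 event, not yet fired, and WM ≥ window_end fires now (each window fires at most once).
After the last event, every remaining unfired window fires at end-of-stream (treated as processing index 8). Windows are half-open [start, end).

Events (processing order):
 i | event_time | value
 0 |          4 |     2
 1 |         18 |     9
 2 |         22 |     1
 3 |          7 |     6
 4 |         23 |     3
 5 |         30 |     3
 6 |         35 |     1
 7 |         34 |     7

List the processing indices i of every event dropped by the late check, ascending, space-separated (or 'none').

i=0 t=4 v=2: → [0,7); WM=4
i=1 t=18 v=9: → [14,21); WM=18; [0,7) fires=1
i=2 t=22 v=1: → [21,28); WM=22; [14,21) fires=1
i=3 t=7 v=6: DROP (t<22-1); WM=22
i=4 t=23 v=3: → [21,28); WM=23
i=5 t=30 v=3: → [28,35); WM=30; [21,28) fires=2
i=6 t=35 v=1: → [35,42); WM=35; [28,35) fires=1
i=7 t=34 v=7: → [28,35); WM=35

3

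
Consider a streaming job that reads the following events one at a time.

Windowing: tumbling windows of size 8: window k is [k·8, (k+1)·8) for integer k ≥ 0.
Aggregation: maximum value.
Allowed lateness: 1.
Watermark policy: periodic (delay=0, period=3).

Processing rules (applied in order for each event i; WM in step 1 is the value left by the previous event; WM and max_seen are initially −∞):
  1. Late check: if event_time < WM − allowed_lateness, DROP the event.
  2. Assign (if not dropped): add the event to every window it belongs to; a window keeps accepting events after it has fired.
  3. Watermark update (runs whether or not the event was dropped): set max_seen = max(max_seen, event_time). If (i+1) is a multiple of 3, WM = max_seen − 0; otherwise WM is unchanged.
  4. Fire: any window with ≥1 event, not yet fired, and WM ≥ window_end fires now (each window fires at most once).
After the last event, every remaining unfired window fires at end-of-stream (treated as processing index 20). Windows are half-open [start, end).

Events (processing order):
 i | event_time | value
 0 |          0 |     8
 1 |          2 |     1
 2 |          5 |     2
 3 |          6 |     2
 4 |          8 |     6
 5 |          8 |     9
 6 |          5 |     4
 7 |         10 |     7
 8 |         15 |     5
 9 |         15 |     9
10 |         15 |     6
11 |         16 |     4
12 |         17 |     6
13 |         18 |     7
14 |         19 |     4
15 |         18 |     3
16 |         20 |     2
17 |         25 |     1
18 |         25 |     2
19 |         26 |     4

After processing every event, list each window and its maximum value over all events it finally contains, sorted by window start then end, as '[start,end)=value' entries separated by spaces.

i=0 t=0 v=8: → [0,8); WM=−∞
i=1 t=2 v=1: → [0,8); WM=−∞
i=2 t=5 v=2: → [0,8); WM=5
i=3 t=6 v=2: → [0,8); WM=5
i=4 t=8 v=6: → [8,16); WM=5
i=5 t=8 v=9: → [8,16); WM=8; [0,8) fires=8
i=6 t=5 v=4: DROP (t<8-1); WM=8
i=7 t=10 v=7: → [8,16); WM=8
i=8 t=15 v=5: → [8,16); WM=15
i=9 t=15 v=9: → [8,16); WM=15
i=10 t=15 v=6: → [8,16); WM=15
i=11 t=16 v=4: → [16,24); WM=16; [8,16) fires=9
i=12 t=17 v=6: → [16,24); WM=16
i=13 t=18 v=7: → [16,24); WM=16
i=14 t=19 v=4: → [16,24); WM=19
i=15 t=18 v=3: → [16,24); WM=19
i=16 t=20 v=2: → [16,24); WM=19
i=17 t=25 v=1: → [24,32); WM=25; [16,24) fires=7
i=18 t=25 v=2: → [24,32); WM=25
i=19 t=26 v=4: → [24,32); WM=25

[0,8)=8 [8,16)=9 [16,24)=7 [24,32)=4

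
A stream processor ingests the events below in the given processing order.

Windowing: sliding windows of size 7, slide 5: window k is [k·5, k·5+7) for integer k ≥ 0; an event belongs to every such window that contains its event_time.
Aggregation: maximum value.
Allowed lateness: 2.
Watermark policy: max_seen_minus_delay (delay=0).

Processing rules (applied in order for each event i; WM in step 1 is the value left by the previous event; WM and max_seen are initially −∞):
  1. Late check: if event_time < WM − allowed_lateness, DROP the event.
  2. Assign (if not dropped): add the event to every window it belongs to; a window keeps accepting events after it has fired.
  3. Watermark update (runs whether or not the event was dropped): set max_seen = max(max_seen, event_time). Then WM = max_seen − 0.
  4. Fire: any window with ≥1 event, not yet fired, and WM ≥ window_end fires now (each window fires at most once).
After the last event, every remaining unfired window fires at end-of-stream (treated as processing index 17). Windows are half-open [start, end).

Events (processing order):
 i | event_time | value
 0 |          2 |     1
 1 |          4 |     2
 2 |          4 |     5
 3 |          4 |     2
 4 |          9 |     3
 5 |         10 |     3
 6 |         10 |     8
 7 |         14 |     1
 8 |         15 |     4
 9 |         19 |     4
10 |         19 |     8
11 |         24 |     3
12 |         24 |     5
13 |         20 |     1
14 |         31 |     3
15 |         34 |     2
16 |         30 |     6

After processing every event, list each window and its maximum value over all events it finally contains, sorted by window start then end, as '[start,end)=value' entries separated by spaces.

i=0 t=2 v=1: → [0,7); WM=2
i=1 t=4 v=2: → [0,7); WM=4
i=2 t=4 v=5: → [0,7); WM=4
i=3 t=4 v=2: → [0,7); WM=4
i=4 t=9 v=3: → [5,12); WM=9; [0,7) fires=5
i=5 t=10 v=3: → [10,17),[5,12); WM=10
i=6 t=10 v=8: → [10,17),[5,12); WM=10
i=7 t=14 v=1: → [10,17); WM=14; [5,12) fires=8
i=8 t=15 v=4: → [15,22),[10,17); WM=15
i=9 t=19 v=4: → [15,22); WM=19; [10,17) fires=8
i=10 t=19 v=8: → [15,22); WM=19
i=11 t=24 v=3: → [20,27); WM=24; [15,22) fires=8
i=12 t=24 v=5: → [20,27); WM=24
i=13 t=20 v=1: DROP (t<24-2); WM=24
i=14 t=31 v=3: → [30,37),[25,32); WM=31; [20,27) fires=5
i=15 t=34 v=2: → [30,37); WM=34; [25,32) fires=3
i=16 t=30 v=6: DROP (t<34-2); WM=34

[0,7)=5 [5,12)=8 [10,17)=8 [15,22)=8 [20,27)=5 [25,32)=3 [30,37)=3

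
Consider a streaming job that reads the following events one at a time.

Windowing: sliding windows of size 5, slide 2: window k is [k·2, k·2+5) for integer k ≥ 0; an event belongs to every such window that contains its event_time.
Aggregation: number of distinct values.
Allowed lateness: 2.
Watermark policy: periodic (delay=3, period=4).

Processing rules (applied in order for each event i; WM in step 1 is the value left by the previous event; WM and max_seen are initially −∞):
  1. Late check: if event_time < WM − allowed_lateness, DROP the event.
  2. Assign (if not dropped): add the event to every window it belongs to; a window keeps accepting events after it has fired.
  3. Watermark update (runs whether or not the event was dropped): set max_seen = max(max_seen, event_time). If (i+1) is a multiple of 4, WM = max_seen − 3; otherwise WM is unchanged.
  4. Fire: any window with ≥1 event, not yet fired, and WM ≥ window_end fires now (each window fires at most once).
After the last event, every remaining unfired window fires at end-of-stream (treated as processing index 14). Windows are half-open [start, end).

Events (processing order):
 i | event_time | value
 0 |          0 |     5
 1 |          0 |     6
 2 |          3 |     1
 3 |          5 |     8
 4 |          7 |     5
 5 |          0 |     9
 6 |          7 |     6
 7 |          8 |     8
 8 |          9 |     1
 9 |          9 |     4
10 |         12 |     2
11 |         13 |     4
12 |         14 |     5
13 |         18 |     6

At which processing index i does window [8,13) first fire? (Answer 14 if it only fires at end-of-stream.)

i=0 t=0 v=5: → [0,5); WM=−∞
i=1 t=0 v=6: → [0,5); WM=−∞
i=2 t=3 v=1: → [2,7),[0,5); WM=−∞
i=3 t=5 v=8: → [4,9),[2,7); WM=2
i=4 t=7 v=5: → [6,11),[4,9); WM=2
i=5 t=0 v=9: → [0,5); WM=2
i=6 t=7 v=6: → [6,11),[4,9); WM=2
i=7 t=8 v=8: → [8,13),[6,11),[4,9); WM=5; [0,5) fires=4
i=8 t=9 v=1: → [8,13),[6,11); WM=5
i=9 t=9 v=4: → [8,13),[6,11); WM=5
i=10 t=12 v=2: → [12,17),[10,15),[8,13); WM=5
i=11 t=13 v=4: → [12,17),[10,15); WM=10; [2,7) fires=2 [4,9) fires=3
i=12 t=14 v=5: → [14,19),[12,17),[10,15); WM=10
i=13 t=18 v=6: → [18,23),[16,21),[14,19); WM=10

14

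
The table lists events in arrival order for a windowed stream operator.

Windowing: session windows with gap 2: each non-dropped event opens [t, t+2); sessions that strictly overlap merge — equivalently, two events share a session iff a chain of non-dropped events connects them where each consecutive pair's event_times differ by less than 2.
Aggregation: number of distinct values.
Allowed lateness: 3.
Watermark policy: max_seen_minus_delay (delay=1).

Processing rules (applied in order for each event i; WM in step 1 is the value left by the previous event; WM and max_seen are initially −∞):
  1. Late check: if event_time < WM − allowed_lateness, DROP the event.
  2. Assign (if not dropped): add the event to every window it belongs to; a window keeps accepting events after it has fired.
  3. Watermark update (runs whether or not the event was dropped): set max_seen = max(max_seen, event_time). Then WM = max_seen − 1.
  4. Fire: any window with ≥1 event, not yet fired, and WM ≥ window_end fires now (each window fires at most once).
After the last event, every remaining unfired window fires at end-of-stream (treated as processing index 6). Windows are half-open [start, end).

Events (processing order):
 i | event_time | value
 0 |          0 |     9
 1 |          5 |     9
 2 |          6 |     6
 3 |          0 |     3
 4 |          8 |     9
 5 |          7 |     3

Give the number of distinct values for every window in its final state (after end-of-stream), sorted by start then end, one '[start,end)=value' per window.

[0,2)=1 [5,10)=3

i=0 t=0 v=9: → [0,2); WM=-1
i=1 t=5 v=9: → [5,7); WM=4
i=2 t=6 v=6: → [5,8); WM=5
i=3 t=0 v=3: DROP (t<5-3); WM=5
i=4 t=8 v=9: → [8,10); WM=7
i=5 t=7 v=3: → [5,10); WM=7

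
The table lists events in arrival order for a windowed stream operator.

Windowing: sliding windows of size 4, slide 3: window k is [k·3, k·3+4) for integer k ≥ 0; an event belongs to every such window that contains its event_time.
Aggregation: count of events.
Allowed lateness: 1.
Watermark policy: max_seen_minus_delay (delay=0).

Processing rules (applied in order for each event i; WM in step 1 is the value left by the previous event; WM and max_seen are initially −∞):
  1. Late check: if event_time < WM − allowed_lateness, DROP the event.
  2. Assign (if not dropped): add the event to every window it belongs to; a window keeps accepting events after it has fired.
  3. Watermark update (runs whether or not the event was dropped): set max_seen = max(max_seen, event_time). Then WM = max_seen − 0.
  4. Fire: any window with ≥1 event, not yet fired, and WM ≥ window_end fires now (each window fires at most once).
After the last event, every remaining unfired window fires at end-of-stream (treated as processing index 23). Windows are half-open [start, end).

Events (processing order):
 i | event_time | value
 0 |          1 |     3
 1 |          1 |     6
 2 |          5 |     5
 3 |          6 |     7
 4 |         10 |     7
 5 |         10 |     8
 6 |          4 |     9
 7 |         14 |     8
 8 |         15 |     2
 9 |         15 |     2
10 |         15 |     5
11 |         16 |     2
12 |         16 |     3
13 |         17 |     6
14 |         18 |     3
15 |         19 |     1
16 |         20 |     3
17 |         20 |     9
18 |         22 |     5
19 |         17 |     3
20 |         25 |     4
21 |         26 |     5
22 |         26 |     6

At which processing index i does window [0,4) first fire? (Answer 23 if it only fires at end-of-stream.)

2

i=0 t=1 v=3: → [0,4); WM=1
i=1 t=1 v=6: → [0,4); WM=1
i=2 t=5 v=5: → [3,7); WM=5; [0,4) fires=2
i=3 t=6 v=7: → [6,10),[3,7); WM=6
i=4 t=10 v=7: → [9,13); WM=10; [3,7) fires=2 [6,10) fires=1
i=5 t=10 v=8: → [9,13); WM=10
i=6 t=4 v=9: DROP (t<10-1); WM=10
i=7 t=14 v=8: → [12,16); WM=14; [9,13) fires=2
i=8 t=15 v=2: → [15,19),[12,16); WM=15
i=9 t=15 v=2: → [15,19),[12,16); WM=15
i=10 t=15 v=5: → [15,19),[12,16); WM=15
i=11 t=16 v=2: → [15,19); WM=16; [12,16) fires=4
i=12 t=16 v=3: → [15,19); WM=16
i=13 t=17 v=6: → [15,19); WM=17
i=14 t=18 v=3: → [18,22),[15,19); WM=18
i=15 t=19 v=1: → [18,22); WM=19; [15,19) fires=7
i=16 t=20 v=3: → [18,22); WM=20
i=17 t=20 v=9: → [18,22); WM=20
i=18 t=22 v=5: → [21,25); WM=22; [18,22) fires=4
i=19 t=17 v=3: DROP (t<22-1); WM=22
i=20 t=25 v=4: → [24,28); WM=25; [21,25) fires=1
i=21 t=26 v=5: → [24,28); WM=26
i=22 t=26 v=6: → [24,28); WM=26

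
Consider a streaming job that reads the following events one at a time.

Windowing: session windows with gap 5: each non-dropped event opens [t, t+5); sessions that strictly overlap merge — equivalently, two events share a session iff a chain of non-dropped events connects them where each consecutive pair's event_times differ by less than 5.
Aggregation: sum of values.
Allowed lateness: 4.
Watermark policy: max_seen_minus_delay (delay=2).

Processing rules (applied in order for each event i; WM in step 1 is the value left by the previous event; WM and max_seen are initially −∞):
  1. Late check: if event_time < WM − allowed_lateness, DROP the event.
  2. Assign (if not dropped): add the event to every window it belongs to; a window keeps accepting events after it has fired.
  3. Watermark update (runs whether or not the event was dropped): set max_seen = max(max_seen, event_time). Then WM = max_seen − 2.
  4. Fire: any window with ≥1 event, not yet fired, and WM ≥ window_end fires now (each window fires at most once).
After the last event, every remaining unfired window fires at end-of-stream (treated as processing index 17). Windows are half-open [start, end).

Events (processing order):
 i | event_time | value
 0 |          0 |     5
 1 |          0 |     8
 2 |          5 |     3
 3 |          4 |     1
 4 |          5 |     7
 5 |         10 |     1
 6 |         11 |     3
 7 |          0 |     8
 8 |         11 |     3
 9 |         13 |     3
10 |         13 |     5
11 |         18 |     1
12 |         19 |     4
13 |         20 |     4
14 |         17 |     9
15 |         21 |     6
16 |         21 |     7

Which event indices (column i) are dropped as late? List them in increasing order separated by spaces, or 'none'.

7

i=0 t=0 v=5: → [0,5); WM=-2
i=1 t=0 v=8: → [0,5); WM=-2
i=2 t=5 v=3: → [5,10); WM=3
i=3 t=4 v=1: → [0,10); WM=3
i=4 t=5 v=7: → [0,10); WM=3
i=5 t=10 v=1: → [10,15); WM=8
i=6 t=11 v=3: → [10,16); WM=9
i=7 t=0 v=8: DROP (t<9-4); WM=9
i=8 t=11 v=3: → [10,16); WM=9
i=9 t=13 v=3: → [10,18); WM=11
i=10 t=13 v=5: → [10,18); WM=11
i=11 t=18 v=1: → [18,23); WM=16
i=12 t=19 v=4: → [18,24); WM=17
i=13 t=20 v=4: → [18,25); WM=18
i=14 t=17 v=9: → [10,25); WM=18
i=15 t=21 v=6: → [10,26); WM=19
i=16 t=21 v=7: → [10,26); WM=19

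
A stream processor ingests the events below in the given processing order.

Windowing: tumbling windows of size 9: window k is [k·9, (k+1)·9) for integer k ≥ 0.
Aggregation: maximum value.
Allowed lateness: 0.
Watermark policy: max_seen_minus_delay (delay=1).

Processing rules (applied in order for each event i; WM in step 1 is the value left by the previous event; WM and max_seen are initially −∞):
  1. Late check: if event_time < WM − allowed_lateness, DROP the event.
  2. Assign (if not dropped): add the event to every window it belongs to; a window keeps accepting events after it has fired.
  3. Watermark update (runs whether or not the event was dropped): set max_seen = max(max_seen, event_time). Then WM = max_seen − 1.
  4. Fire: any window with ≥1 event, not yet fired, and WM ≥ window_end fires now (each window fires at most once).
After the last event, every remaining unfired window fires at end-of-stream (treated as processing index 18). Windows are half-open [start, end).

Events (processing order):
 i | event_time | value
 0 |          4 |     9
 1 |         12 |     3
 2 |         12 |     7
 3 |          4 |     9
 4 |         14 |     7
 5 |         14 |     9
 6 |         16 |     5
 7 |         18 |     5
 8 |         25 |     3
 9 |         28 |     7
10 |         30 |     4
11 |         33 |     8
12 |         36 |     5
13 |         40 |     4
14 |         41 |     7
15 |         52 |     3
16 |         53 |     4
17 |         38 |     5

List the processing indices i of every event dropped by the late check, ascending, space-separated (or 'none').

i=0 t=4 v=9: → [0,9); WM=3
i=1 t=12 v=3: → [9,18); WM=11; [0,9) fires=9
i=2 t=12 v=7: → [9,18); WM=11
i=3 t=4 v=9: DROP (t<11-0); WM=11
i=4 t=14 v=7: → [9,18); WM=13
i=5 t=14 v=9: → [9,18); WM=13
i=6 t=16 v=5: → [9,18); WM=15
i=7 t=18 v=5: → [18,27); WM=17
i=8 t=25 v=3: → [18,27); WM=24; [9,18) fires=9
i=9 t=28 v=7: → [27,36); WM=27; [18,27) fires=5
i=10 t=30 v=4: → [27,36); WM=29
i=11 t=33 v=8: → [27,36); WM=32
i=12 t=36 v=5: → [36,45); WM=35
i=13 t=40 v=4: → [36,45); WM=39; [27,36) fires=8
i=14 t=41 v=7: → [36,45); WM=40
i=15 t=52 v=3: → [45,54); WM=51; [36,45) fires=7
i=16 t=53 v=4: → [45,54); WM=52
i=17 t=38 v=5: DROP (t<52-0); WM=52

3 17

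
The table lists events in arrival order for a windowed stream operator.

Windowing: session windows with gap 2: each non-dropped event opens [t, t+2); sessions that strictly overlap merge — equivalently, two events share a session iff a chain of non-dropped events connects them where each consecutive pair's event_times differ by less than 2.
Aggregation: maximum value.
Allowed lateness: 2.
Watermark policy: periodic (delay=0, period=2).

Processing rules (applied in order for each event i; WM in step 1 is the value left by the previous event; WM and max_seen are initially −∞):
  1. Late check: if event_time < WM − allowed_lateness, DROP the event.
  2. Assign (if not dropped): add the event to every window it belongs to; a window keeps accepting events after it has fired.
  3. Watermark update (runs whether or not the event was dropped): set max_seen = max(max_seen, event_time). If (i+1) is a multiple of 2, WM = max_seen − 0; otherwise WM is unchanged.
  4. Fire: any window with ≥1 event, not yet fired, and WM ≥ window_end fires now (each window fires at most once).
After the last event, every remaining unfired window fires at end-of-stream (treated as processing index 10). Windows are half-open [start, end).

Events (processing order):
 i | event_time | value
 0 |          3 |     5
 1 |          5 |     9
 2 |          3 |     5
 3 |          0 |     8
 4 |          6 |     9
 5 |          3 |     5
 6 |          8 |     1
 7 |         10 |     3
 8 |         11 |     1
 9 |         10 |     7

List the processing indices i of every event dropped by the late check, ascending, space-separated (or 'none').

i=0 t=3 v=5: → [3,5); WM=−∞
i=1 t=5 v=9: → [5,7); WM=5
i=2 t=3 v=5: → [3,5); WM=5
i=3 t=0 v=8: DROP (t<5-2); WM=5
i=4 t=6 v=9: → [5,8); WM=5
i=5 t=3 v=5: → [3,5); WM=6
i=6 t=8 v=1: → [8,10); WM=6
i=7 t=10 v=3: → [10,12); WM=10
i=8 t=11 v=1: → [10,13); WM=10
i=9 t=10 v=7: → [10,13); WM=11

3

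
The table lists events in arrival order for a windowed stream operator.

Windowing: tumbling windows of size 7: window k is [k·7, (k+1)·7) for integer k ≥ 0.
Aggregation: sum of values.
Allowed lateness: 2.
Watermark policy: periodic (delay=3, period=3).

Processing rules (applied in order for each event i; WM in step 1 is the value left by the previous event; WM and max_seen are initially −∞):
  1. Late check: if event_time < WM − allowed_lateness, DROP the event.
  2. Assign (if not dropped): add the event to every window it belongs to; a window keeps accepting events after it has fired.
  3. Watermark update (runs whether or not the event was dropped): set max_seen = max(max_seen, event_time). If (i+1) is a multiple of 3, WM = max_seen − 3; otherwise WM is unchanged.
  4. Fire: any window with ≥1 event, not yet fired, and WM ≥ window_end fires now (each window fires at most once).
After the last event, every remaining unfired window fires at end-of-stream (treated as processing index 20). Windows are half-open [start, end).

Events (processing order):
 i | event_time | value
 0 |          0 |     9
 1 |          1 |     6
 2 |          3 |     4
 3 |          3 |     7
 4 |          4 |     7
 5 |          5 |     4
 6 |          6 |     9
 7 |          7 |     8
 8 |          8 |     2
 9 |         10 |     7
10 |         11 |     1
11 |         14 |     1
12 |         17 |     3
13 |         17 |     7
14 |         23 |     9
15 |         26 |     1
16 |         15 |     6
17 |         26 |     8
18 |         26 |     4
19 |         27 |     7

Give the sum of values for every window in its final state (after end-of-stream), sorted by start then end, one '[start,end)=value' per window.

i=0 t=0 v=9: → [0,7); WM=−∞
i=1 t=1 v=6: → [0,7); WM=−∞
i=2 t=3 v=4: → [0,7); WM=0
i=3 t=3 v=7: → [0,7); WM=0
i=4 t=4 v=7: → [0,7); WM=0
i=5 t=5 v=4: → [0,7); WM=2
i=6 t=6 v=9: → [0,7); WM=2
i=7 t=7 v=8: → [7,14); WM=2
i=8 t=8 v=2: → [7,14); WM=5
i=9 t=10 v=7: → [7,14); WM=5
i=10 t=11 v=1: → [7,14); WM=5
i=11 t=14 v=1: → [14,21); WM=11; [0,7) fires=46
i=12 t=17 v=3: → [14,21); WM=11
i=13 t=17 v=7: → [14,21); WM=11
i=14 t=23 v=9: → [21,28); WM=20; [7,14) fires=18
i=15 t=26 v=1: → [21,28); WM=20
i=16 t=15 v=6: DROP (t<20-2); WM=20
i=17 t=26 v=8: → [21,28); WM=23; [14,21) fires=11
i=18 t=26 v=4: → [21,28); WM=23
i=19 t=27 v=7: → [21,28); WM=23

[0,7)=46 [7,14)=18 [14,21)=11 [21,28)=29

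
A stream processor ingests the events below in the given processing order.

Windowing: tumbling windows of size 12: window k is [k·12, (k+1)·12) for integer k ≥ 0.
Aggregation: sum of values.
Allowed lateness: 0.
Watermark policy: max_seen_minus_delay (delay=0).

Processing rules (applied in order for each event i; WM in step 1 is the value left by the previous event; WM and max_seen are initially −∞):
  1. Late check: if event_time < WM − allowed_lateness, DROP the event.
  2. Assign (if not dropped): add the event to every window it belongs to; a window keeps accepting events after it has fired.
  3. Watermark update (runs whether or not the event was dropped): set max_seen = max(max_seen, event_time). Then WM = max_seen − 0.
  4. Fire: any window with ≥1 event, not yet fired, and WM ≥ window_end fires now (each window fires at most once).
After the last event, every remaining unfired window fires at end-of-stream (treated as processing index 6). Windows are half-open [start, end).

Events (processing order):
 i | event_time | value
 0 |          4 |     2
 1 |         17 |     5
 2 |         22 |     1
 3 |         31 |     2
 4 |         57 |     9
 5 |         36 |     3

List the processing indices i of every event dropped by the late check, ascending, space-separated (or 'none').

5

i=0 t=4 v=2: → [0,12); WM=4
i=1 t=17 v=5: → [12,24); WM=17; [0,12) fires=2
i=2 t=22 v=1: → [12,24); WM=22
i=3 t=31 v=2: → [24,36); WM=31; [12,24) fires=6
i=4 t=57 v=9: → [48,60); WM=57; [24,36) fires=2
i=5 t=36 v=3: DROP (t<57-0); WM=57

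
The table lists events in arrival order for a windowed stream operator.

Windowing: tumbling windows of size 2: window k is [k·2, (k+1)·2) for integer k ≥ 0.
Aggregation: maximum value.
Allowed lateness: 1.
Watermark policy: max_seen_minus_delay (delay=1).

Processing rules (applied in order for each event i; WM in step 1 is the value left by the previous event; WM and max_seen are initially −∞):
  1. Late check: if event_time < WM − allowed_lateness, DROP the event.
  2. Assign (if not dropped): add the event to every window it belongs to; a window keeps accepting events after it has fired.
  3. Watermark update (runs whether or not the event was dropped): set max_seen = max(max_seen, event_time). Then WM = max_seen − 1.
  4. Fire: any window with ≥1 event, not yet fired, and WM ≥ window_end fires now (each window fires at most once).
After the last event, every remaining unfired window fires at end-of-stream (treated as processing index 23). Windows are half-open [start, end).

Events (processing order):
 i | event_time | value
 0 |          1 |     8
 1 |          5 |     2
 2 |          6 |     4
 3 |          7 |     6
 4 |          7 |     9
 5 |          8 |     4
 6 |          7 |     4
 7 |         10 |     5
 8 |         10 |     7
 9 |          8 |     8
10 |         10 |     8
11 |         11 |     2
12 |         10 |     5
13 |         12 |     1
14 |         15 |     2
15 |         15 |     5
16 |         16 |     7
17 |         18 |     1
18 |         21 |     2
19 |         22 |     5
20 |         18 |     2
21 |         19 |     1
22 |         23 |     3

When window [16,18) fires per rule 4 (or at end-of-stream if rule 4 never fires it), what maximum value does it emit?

7

i=0 t=1 v=8: → [0,2); WM=0
i=1 t=5 v=2: → [4,6); WM=4; [0,2) fires=8
i=2 t=6 v=4: → [6,8); WM=5
i=3 t=7 v=6: → [6,8); WM=6; [4,6) fires=2
i=4 t=7 v=9: → [6,8); WM=6
i=5 t=8 v=4: → [8,10); WM=7
i=6 t=7 v=4: → [6,8); WM=7
i=7 t=10 v=5: → [10,12); WM=9; [6,8) fires=9
i=8 t=10 v=7: → [10,12); WM=9
i=9 t=8 v=8: → [8,10); WM=9
i=10 t=10 v=8: → [10,12); WM=9
i=11 t=11 v=2: → [10,12); WM=10; [8,10) fires=8
i=12 t=10 v=5: → [10,12); WM=10
i=13 t=12 v=1: → [12,14); WM=11
i=14 t=15 v=2: → [14,16); WM=14; [10,12) fires=8 [12,14) fires=1
i=15 t=15 v=5: → [14,16); WM=14
i=16 t=16 v=7: → [16,18); WM=15
i=17 t=18 v=1: → [18,20); WM=17; [14,16) fires=5
i=18 t=21 v=2: → [20,22); WM=20; [16,18) fires=7 [18,20) fires=1
i=19 t=22 v=5: → [22,24); WM=21
i=20 t=18 v=2: DROP (t<21-1); WM=21
i=21 t=19 v=1: DROP (t<21-1); WM=21
i=22 t=23 v=3: → [22,24); WM=22; [20,22) fires=2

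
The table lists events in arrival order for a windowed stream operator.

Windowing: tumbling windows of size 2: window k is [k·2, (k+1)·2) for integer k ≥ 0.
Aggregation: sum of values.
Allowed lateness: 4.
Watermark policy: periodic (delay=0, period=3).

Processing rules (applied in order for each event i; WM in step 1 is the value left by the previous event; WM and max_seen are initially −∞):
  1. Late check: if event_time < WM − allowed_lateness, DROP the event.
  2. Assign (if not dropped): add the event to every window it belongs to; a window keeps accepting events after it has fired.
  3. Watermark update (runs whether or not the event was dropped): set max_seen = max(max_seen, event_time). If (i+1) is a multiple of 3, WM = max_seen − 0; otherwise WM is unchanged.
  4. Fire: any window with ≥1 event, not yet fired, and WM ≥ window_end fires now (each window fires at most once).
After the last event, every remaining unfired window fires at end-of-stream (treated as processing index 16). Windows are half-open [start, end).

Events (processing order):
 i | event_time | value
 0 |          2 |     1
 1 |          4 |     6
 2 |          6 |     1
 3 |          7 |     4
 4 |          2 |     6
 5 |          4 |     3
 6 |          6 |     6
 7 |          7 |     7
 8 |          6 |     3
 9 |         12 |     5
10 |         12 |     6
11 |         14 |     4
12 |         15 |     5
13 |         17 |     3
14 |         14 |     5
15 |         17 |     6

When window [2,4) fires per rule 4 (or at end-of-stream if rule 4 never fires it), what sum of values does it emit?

i=0 t=2 v=1: → [2,4); WM=−∞
i=1 t=4 v=6: → [4,6); WM=−∞
i=2 t=6 v=1: → [6,8); WM=6; [2,4) fires=1 [4,6) fires=6
i=3 t=7 v=4: → [6,8); WM=6
i=4 t=2 v=6: → [2,4); WM=6
i=5 t=4 v=3: → [4,6); WM=7
i=6 t=6 v=6: → [6,8); WM=7
i=7 t=7 v=7: → [6,8); WM=7
i=8 t=6 v=3: → [6,8); WM=7
i=9 t=12 v=5: → [12,14); WM=7
i=10 t=12 v=6: → [12,14); WM=7
i=11 t=14 v=4: → [14,16); WM=14; [6,8) fires=21 [12,14) fires=11
i=12 t=15 v=5: → [14,16); WM=14
i=13 t=17 v=3: → [16,18); WM=14
i=14 t=14 v=5: → [14,16); WM=17; [14,16) fires=14
i=15 t=17 v=6: → [16,18); WM=17

1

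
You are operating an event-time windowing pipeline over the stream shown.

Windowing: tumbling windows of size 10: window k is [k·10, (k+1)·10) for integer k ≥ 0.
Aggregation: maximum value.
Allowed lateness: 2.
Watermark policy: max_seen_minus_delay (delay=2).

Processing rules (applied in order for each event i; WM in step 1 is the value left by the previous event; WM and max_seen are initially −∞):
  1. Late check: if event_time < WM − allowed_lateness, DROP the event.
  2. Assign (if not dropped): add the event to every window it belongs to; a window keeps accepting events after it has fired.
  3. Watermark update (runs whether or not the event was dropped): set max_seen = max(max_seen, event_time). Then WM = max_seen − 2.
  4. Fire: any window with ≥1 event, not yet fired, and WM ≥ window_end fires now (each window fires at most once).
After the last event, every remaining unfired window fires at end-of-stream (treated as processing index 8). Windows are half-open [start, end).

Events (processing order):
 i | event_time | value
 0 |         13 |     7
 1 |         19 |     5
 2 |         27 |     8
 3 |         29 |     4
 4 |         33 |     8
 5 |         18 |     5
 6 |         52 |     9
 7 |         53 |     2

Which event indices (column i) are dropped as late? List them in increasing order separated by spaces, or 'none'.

i=0 t=13 v=7: → [10,20); WM=11
i=1 t=19 v=5: → [10,20); WM=17
i=2 t=27 v=8: → [20,30); WM=25; [10,20) fires=7
i=3 t=29 v=4: → [20,30); WM=27
i=4 t=33 v=8: → [30,40); WM=31; [20,30) fires=8
i=5 t=18 v=5: DROP (t<31-2); WM=31
i=6 t=52 v=9: → [50,60); WM=50; [30,40) fires=8
i=7 t=53 v=2: → [50,60); WM=51

5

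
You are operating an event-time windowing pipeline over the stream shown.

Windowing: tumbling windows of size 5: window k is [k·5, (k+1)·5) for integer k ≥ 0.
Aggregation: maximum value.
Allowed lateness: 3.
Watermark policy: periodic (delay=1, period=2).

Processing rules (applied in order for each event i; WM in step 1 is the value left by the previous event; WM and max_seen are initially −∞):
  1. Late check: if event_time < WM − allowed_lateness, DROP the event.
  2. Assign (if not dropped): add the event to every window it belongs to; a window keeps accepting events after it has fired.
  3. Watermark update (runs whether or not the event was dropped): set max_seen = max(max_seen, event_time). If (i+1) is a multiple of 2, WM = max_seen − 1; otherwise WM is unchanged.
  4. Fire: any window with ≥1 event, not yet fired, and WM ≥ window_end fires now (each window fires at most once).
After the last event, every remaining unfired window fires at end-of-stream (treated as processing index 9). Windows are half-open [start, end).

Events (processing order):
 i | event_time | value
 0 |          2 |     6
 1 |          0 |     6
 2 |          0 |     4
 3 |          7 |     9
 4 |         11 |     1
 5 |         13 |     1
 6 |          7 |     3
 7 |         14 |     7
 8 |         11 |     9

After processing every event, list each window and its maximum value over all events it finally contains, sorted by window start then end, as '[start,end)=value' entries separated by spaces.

i=0 t=2 v=6: → [0,5); WM=−∞
i=1 t=0 v=6: → [0,5); WM=1
i=2 t=0 v=4: → [0,5); WM=1
i=3 t=7 v=9: → [5,10); WM=6; [0,5) fires=6
i=4 t=11 v=1: → [10,15); WM=6
i=5 t=13 v=1: → [10,15); WM=12; [5,10) fires=9
i=6 t=7 v=3: DROP (t<12-3); WM=12
i=7 t=14 v=7: → [10,15); WM=13
i=8 t=11 v=9: → [10,15); WM=13

[0,5)=6 [5,10)=9 [10,15)=9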